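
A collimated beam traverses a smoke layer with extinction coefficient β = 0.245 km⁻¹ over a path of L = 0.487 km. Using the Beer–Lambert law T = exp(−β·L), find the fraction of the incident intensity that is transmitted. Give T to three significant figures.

τ = β·L = 0.245 × 0.487 = 0.1193.
T = exp(−0.1193) = 0.8875.

0.888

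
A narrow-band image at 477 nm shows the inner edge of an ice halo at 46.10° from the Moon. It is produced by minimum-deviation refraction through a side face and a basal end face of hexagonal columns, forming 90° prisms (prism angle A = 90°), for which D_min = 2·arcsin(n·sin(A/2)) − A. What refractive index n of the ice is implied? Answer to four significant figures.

Rearranging: n = sin((D_min + A)/2) / sin(A/2).
(D_min + A)/2 = (46.10° + 90°)/2 = 68.050°.
n = sin 68.050° / sin 45° = 0.9275 / 0.7071 = 1.3117.

1.312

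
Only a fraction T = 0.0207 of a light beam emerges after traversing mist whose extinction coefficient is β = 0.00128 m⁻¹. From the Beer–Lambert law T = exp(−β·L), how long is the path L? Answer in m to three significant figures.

Beer–Lambert: T = exp(−βL) ⇒ L = −ln(T)/β = −ln(0.0207)/0.00128 = 3.8776/0.00128 = 3029 m.

3030 m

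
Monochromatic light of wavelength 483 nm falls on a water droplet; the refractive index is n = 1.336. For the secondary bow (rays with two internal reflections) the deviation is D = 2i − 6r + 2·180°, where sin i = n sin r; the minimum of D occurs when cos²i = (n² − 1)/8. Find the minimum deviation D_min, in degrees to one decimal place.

231.7°

cos²i = (1.78490 − 1)/8 = 0.09811; i = arccos(0.31323) = 71.746°.
sin r = sin 71.746°/1.336 = 0.71084; r = 45.303°.
D_min = 2·71.746° − 6·45.303° + 360° = 231.674°.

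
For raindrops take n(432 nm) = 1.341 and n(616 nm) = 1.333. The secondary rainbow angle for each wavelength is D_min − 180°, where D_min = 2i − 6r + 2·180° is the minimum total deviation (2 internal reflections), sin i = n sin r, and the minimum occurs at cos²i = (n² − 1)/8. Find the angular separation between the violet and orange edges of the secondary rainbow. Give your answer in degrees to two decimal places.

2.08°

At 432 nm (n = 1.341): cos²i = 0.09979 → i = 71.586°, r = 45.034°, D_min = 232.966°, rainbow angle = 52.966°.
At 616 nm (n = 1.333): cos²i = 0.09711 → i = 71.843°, r = 45.466°, D_min = 230.891°, rainbow angle = 50.891°.
Angular width = |52.966° − 50.891°| = 2.075°.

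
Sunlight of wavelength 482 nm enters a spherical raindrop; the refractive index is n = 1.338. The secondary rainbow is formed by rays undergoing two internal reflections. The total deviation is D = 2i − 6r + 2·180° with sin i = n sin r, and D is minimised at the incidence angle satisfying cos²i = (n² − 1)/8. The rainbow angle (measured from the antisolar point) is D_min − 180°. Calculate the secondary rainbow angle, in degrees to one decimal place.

52.2°

cos²i = (1.79024 − 1)/8 = 0.09878; i = arccos(0.31429) = 71.682°.
sin r = sin 71.682°/1.338 = 0.70951; r = 45.195°.
D_min = 2·71.682° − 6·45.195° + 360° = 232.193°.
Rainbow angle = D_min − 180° = 52.193°.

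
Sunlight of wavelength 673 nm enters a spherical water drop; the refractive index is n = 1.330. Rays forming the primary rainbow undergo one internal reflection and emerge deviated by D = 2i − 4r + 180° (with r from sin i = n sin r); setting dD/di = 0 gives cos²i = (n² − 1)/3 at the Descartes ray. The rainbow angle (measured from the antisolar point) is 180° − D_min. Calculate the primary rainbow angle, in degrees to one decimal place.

42.5°

cos²i = (1.76890 − 1)/3 = 0.25630; i = arccos(0.50626) = 59.585°.
sin r = sin 59.585°/1.330 = 0.64841; r = 40.422°.
D_min = 2·59.585° − 4·40.422° + 180° = 137.484°.
Rainbow angle = 180° − D_min = 42.516°.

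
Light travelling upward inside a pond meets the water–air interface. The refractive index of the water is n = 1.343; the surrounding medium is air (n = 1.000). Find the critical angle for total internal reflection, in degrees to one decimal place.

48.1°

sin θ_c = n_air / n = 1.000 / 1.343 = 0.7446.
θ_c = arcsin(0.7446) = 48.12°.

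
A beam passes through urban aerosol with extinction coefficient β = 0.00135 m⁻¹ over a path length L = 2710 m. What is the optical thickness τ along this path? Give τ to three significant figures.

3.66

τ = β·L = 0.00135 × 2710 = 3.6585.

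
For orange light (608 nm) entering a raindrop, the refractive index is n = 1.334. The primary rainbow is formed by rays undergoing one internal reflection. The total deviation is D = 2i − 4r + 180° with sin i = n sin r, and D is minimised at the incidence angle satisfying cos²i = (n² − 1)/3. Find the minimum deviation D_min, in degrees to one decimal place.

138.1°

cos²i = (1.77956 − 1)/3 = 0.25985; i = arccos(0.50976) = 59.352°.
sin r = sin 59.352°/1.334 = 0.64492; r = 40.159°.
D_min = 2·59.352° − 4·40.159° + 180° = 138.067°.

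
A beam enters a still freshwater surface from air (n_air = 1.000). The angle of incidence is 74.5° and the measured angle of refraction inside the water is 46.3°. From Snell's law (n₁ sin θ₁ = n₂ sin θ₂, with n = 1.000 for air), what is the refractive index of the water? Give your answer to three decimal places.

n = sin θ_i / sin θ_r = sin 74.5° / sin 46.3° = 0.9636 / 0.7230 = 1.3329.

1.333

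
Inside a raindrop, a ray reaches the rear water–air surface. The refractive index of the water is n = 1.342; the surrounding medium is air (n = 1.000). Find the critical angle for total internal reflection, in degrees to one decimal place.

sin θ_c = n_air / n = 1.000 / 1.342 = 0.7452.
θ_c = arcsin(0.7452) = 48.17°.

48.2°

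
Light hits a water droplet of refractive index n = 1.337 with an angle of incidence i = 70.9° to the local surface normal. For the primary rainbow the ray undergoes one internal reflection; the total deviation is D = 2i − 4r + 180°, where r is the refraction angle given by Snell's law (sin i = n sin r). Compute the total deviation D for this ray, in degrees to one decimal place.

141.9°

sin r = sin 70.9° / 1.337 = 0.9449/1.337 = 0.7068; r = 44.97°.
D = 2·70.9° − 4·44.97° + 180° = 141.80° − 179.89° + 180° = 141.91°.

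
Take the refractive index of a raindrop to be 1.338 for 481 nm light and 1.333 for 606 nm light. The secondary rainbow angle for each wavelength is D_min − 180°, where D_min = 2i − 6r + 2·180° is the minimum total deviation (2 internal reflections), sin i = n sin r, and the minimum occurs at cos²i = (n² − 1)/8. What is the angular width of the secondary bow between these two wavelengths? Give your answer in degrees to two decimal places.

At 481 nm (n = 1.338): cos²i = 0.09878 → i = 71.682°, r = 45.195°, D_min = 232.193°, rainbow angle = 52.193°.
At 606 nm (n = 1.333): cos²i = 0.09711 → i = 71.843°, r = 45.466°, D_min = 230.891°, rainbow angle = 50.891°.
Angular width = |52.193° − 50.891°| = 1.302°.

1.30°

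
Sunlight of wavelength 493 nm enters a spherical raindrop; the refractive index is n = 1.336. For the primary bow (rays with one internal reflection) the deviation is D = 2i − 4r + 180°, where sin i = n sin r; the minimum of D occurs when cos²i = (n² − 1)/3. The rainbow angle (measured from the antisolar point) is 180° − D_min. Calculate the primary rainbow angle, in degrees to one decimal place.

cos²i = (1.78490 − 1)/3 = 0.26163; i = arccos(0.51150) = 59.236°.
sin r = sin 59.236°/1.336 = 0.64318; r = 40.029°.
D_min = 2·59.236° − 4·40.029° + 180° = 138.356°.
Rainbow angle = 180° − D_min = 41.644°.

41.6°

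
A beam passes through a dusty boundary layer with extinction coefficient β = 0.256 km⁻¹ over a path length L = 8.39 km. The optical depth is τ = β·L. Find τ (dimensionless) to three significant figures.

2.15

τ = β·L = 0.256 × 8.39 = 2.1478.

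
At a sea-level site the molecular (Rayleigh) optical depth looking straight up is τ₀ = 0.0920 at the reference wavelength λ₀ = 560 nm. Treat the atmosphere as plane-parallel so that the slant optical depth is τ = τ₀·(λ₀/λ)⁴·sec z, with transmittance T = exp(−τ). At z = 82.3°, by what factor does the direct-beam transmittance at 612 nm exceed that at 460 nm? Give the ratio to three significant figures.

2.79

Airmass: sec 82.3° = 7.4635.
τ(612 nm) = 0.0920 × (560/612)⁴ × 7.4635 = 0.0920 × 0.7010 × 7.4635 = 0.4814.
τ(460 nm) = 0.0920 × (560/460)⁴ × 7.4635 = 0.0920 × 2.1964 × 7.4635 = 1.5082.
T(612)/T(460) = exp(τ_B − τ_A) = exp(1.0268) = 2.7921.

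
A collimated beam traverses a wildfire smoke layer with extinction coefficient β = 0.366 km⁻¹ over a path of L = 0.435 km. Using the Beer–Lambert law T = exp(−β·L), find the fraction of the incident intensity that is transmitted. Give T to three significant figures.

τ = β·L = 0.366 × 0.435 = 0.1592.
T = exp(−0.1592) = 0.8528.

0.853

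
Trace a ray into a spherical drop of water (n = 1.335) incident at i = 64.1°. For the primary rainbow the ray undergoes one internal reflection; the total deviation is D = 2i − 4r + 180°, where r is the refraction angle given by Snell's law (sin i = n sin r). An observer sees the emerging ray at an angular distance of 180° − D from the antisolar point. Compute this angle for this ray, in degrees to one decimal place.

sin r = sin 64.1° / 1.335 = 0.8996/1.335 = 0.6738; r = 42.36°.
D = 2·64.1° − 4·42.36° + 180° = 128.20° − 169.45° + 180° = 138.75°.
Angle from antisolar point = 180° − D = 41.25°.

41.3°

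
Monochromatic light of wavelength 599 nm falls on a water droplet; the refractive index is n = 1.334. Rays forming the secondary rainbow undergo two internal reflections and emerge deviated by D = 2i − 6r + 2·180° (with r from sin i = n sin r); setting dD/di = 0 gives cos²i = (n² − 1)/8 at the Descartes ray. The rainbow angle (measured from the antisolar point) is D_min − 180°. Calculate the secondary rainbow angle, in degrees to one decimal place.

51.2°

cos²i = (1.77956 − 1)/8 = 0.09744; i = arccos(0.31216) = 71.810°.
sin r = sin 71.810°/1.334 = 0.71217; r = 45.411°.
D_min = 2·71.810° − 6·45.411° + 360° = 231.153°.
Rainbow angle = D_min − 180° = 51.153°.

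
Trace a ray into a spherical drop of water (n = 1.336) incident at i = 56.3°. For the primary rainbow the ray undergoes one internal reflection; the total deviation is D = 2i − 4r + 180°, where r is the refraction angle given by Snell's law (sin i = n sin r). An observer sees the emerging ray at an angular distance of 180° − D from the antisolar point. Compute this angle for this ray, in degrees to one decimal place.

sin r = sin 56.3° / 1.336 = 0.8320/1.336 = 0.6227; r = 38.52°.
D = 2·56.3° − 4·38.52° + 180° = 112.60° − 154.06° + 180° = 138.54°.
Angle from antisolar point = 180° − D = 41.46°.

41.5°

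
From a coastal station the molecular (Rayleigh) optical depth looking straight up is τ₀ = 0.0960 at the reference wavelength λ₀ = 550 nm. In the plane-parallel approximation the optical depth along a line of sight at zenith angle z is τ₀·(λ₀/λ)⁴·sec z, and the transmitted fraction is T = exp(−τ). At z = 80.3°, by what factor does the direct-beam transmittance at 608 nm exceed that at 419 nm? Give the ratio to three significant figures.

3.71

Airmass: sec 80.3° = 5.9351.
τ(608 nm) = 0.0960 × (550/608)⁴ × 5.9351 = 0.0960 × 0.6696 × 5.9351 = 0.3815.
τ(419 nm) = 0.0960 × (550/419)⁴ × 5.9351 = 0.0960 × 2.9689 × 5.9351 = 1.6916.
T(608)/T(419) = exp(τ_B − τ_A) = exp(1.3100) = 3.7063.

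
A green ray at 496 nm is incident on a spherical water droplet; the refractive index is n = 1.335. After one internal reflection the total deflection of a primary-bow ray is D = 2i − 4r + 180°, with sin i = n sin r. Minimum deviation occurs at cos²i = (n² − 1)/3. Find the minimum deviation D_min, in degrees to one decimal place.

cos²i = (1.78222 − 1)/3 = 0.26074; i = arccos(0.51063) = 59.294°.
sin r = sin 59.294°/1.335 = 0.64405; r = 40.094°.
D_min = 2·59.294° − 4·40.094° + 180° = 138.212°.

138.2°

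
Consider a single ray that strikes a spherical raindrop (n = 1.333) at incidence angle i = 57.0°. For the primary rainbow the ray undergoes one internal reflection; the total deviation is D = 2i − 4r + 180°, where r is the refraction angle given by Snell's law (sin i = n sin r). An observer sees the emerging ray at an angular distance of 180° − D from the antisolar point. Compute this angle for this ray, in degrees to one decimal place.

sin r = sin 57.0° / 1.333 = 0.8387/1.333 = 0.6292; r = 38.99°.
D = 2·57.0° − 4·38.99° + 180° = 114.00° − 155.95° + 180° = 138.05°.
Angle from antisolar point = 180° − D = 41.95°.

42.0°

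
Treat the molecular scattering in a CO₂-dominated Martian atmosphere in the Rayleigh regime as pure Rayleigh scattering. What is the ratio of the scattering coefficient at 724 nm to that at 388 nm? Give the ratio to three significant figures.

0.0825

Rayleigh scattering ∝ λ⁻⁴, so the ratio of coefficients is the inverse fourth power of the wavelength ratio.
σ(724)/σ(388) = (388/724)⁴ = (0.5359)⁴ = 0.08248.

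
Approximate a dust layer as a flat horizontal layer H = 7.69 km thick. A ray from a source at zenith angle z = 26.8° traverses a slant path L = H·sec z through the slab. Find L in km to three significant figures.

sec z = 1/cos 26.8° = 1.1203.
L = 7.69 × 1.1203 = 8.615 km.

8.62 km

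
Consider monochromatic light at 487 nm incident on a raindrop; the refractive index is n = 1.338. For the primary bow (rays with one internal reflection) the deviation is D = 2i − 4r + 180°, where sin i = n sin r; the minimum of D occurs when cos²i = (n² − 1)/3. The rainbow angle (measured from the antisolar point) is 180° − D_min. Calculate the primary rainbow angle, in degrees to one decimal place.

41.4°

cos²i = (1.79024 − 1)/3 = 0.26341; i = arccos(0.51324) = 59.120°.
sin r = sin 59.120°/1.338 = 0.64144; r = 39.899°.
D_min = 2·59.120° − 4·39.899° + 180° = 138.643°.
Rainbow angle = 180° − D_min = 41.357°.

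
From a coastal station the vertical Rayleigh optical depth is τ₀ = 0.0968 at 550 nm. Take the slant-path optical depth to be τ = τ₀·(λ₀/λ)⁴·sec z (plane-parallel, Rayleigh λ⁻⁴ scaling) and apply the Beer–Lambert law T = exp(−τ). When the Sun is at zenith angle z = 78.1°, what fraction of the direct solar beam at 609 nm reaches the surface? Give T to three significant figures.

0.732

sec 78.1° = 4.8496.
τ = 0.0968 × (550/609)⁴ × 4.8496 = 0.0968 × 0.6652 × 4.8496 = 0.3123.
T = exp(−0.3123) = 0.7318.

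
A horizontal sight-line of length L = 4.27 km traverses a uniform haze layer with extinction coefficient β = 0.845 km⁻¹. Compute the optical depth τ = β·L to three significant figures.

3.61

τ = β·L = 0.845 × 4.27 = 3.6081.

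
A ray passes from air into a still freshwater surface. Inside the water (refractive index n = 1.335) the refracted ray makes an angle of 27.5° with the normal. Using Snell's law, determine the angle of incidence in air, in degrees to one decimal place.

38.1°

Snell: sin θ_i = n · sin θ_r = 1.335 × sin 27.5° = 1.335 × 0.4617 = 0.6164.
θ_i = arcsin(0.6164) = 38.06°.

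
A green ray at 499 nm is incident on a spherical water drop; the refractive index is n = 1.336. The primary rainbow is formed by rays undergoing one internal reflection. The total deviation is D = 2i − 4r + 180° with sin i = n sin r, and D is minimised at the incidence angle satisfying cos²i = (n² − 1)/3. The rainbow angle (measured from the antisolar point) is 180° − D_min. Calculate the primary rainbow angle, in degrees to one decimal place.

cos²i = (1.78490 − 1)/3 = 0.26163; i = arccos(0.51150) = 59.236°.
sin r = sin 59.236°/1.336 = 0.64318; r = 40.029°.
D_min = 2·59.236° − 4·40.029° + 180° = 138.356°.
Rainbow angle = 180° − D_min = 41.644°.

41.6°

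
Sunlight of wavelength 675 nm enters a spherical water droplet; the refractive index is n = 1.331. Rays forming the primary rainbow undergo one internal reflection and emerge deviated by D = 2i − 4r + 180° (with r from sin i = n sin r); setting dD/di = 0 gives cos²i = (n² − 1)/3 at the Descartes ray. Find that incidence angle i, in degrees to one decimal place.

cos²i = (1.331² − 1)/3 = (1.77156 − 1)/3 = 0.25719.
cos i = 0.50714, so i = 59.527°.

59.5°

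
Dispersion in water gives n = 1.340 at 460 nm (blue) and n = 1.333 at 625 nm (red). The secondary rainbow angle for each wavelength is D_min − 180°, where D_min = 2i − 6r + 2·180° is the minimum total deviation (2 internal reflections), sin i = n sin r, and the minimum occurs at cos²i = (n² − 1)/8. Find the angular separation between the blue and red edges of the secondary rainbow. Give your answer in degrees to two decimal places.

At 460 nm (n = 1.340): cos²i = 0.09945 → i = 71.618°, r = 45.088°, D_min = 232.709°, rainbow angle = 52.709°.
At 625 nm (n = 1.333): cos²i = 0.09711 → i = 71.843°, r = 45.466°, D_min = 230.891°, rainbow angle = 50.891°.
Angular width = |52.709° − 50.891°| = 1.818°.

1.82°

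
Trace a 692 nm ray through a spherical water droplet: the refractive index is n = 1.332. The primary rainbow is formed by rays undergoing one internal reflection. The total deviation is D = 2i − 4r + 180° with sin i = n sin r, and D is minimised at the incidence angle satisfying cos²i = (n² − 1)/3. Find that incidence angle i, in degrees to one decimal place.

cos²i = (1.332² − 1)/3 = (1.77422 − 1)/3 = 0.25807.
cos i = 0.50801, so i = 59.469°.

59.5°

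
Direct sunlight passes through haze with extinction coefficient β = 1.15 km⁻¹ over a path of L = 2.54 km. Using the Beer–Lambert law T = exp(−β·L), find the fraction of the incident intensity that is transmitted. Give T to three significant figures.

τ = β·L = 1.15 × 2.54 = 2.9210.
T = exp(−2.9210) = 0.0539.

0.0539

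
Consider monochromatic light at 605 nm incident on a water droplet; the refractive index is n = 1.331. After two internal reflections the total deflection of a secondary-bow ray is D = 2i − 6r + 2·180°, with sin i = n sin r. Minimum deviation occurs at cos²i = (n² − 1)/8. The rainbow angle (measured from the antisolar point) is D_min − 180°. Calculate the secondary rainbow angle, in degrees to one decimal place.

cos²i = (1.77156 − 1)/8 = 0.09645; i = arccos(0.31056) = 71.907°.
sin r = sin 71.907°/1.331 = 0.71417; r = 45.575°.
D_min = 2·71.907° − 6·45.575° + 360° = 230.365°.
Rainbow angle = D_min − 180° = 50.365°.

50.4°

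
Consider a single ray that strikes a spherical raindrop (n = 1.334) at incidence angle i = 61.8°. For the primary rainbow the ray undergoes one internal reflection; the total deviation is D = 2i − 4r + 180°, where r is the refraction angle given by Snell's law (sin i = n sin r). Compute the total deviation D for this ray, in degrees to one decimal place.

138.2°

sin r = sin 61.8° / 1.334 = 0.8813/1.334 = 0.6606; r = 41.35°.
D = 2·61.8° − 4·41.35° + 180° = 123.60° − 165.40° + 180° = 138.20°.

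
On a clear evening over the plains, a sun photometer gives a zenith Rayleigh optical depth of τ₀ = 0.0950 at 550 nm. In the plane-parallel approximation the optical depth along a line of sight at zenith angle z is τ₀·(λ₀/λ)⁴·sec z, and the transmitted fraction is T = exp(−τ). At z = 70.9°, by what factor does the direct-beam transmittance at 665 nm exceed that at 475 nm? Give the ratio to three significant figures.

1.47

Airmass: sec 70.9° = 3.0561.
τ(665 nm) = 0.0950 × (550/665)⁴ × 3.0561 = 0.0950 × 0.4679 × 3.0561 = 0.1358.
τ(475 nm) = 0.0950 × (550/475)⁴ × 3.0561 = 0.0950 × 1.7975 × 3.0561 = 0.5219.
T(665)/T(475) = exp(τ_B − τ_A) = exp(0.3860) = 1.4711.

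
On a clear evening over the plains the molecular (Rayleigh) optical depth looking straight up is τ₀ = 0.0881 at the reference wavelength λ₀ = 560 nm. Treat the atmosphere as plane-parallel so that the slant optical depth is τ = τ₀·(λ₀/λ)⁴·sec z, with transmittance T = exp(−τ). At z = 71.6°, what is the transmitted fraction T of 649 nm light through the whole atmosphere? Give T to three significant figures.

0.857

sec 71.6° = 3.1681.
τ = 0.0881 × (560/649)⁴ × 3.1681 = 0.0881 × 0.5543 × 3.1681 = 0.1547.
T = exp(−0.1547) = 0.8567.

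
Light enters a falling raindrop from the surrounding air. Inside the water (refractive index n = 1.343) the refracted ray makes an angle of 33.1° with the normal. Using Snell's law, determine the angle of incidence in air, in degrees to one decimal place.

Snell: sin θ_i = n · sin θ_r = 1.343 × sin 33.1° = 1.343 × 0.5461 = 0.7334.
θ_i = arcsin(0.7334) = 47.17°.

47.2°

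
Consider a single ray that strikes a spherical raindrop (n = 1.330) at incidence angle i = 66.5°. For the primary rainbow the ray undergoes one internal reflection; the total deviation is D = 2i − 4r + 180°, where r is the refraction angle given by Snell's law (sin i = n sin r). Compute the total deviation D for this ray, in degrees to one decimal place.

sin r = sin 66.5° / 1.330 = 0.9171/1.330 = 0.6895; r = 43.59°.
D = 2·66.5° − 4·43.59° + 180° = 133.00° − 174.37° + 180° = 138.63°.

138.6°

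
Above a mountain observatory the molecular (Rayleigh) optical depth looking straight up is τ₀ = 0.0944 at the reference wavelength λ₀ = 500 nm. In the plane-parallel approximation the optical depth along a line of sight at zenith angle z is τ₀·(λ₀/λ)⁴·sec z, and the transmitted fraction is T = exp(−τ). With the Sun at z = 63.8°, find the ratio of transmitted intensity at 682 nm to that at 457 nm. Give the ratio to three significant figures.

1.28

Airmass: sec 63.8° = 2.2650.
τ(682 nm) = 0.0944 × (500/682)⁴ × 2.2650 = 0.0944 × 0.2889 × 2.2650 = 0.0618.
τ(457 nm) = 0.0944 × (500/457)⁴ × 2.2650 = 0.0944 × 1.4329 × 2.2650 = 0.3064.
T(682)/T(457) = exp(τ_B − τ_A) = exp(0.2446) = 1.2771.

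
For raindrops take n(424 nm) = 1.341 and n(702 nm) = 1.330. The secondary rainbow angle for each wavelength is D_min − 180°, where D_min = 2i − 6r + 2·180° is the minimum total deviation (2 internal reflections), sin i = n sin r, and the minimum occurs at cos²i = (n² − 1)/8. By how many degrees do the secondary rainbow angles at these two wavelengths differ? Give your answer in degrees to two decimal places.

2.86°

At 424 nm (n = 1.341): cos²i = 0.09979 → i = 71.586°, r = 45.034°, D_min = 232.966°, rainbow angle = 52.966°.
At 702 nm (n = 1.330): cos²i = 0.09611 → i = 71.940°, r = 45.630°, D_min = 230.101°, rainbow angle = 50.101°.
Angular width = |52.966° − 50.101°| = 2.865°.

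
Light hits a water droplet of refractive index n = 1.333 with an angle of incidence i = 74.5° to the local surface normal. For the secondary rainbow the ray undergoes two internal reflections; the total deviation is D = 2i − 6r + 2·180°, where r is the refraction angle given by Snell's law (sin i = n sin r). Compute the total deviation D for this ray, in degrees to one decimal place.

sin r = sin 74.5° / 1.333 = 0.9636/1.333 = 0.7229; r = 46.29°.
D = 2·74.5° − 6·46.29° + 2·180° = 149.00° − 277.77° + 360° = 231.23°.

231.2°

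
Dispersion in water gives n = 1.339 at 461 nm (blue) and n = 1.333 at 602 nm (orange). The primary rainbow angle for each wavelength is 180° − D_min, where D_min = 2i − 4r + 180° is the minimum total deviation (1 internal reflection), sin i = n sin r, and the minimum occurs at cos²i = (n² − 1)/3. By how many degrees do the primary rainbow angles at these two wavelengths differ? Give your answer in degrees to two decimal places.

At 461 nm (n = 1.339): cos²i = 0.26431 → i = 59.062°, r = 39.834°, D_min = 138.786°, rainbow angle = 41.214°.
At 602 nm (n = 1.333): cos²i = 0.25896 → i = 59.410°, r = 40.225°, D_min = 137.922°, rainbow angle = 42.078°.
Angular width = |41.214° − 42.078°| = 0.865°.

0.86°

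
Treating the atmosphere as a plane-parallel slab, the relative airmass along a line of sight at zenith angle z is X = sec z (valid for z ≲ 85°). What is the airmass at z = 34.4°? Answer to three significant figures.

X = sec z = 1/cos 34.4° = 1/0.8251 = 1.2120.

1.21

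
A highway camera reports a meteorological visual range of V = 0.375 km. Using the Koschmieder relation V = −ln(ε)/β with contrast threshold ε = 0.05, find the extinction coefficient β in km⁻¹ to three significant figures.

7.99 km⁻¹

β = −ln(0.05) / V = 2.996 / 0.375 = 7.9886 km⁻¹.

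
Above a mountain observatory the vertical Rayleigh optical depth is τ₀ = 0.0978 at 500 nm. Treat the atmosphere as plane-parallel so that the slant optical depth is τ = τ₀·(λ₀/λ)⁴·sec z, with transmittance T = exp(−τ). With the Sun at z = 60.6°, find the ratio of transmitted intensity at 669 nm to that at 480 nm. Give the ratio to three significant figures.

1.19

Airmass: sec 60.6° = 2.0371.
τ(669 nm) = 0.0978 × (500/669)⁴ × 2.0371 = 0.0978 × 0.3120 × 2.0371 = 0.0622.
τ(480 nm) = 0.0978 × (500/480)⁴ × 2.0371 = 0.0978 × 1.1774 × 2.0371 = 0.2346.
T(669)/T(480) = exp(τ_B − τ_A) = exp(0.1724) = 1.1882.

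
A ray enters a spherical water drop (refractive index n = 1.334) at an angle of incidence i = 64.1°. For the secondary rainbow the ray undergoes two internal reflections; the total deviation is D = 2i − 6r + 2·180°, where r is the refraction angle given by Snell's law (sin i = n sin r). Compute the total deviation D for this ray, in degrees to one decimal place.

sin r = sin 64.1° / 1.334 = 0.8996/1.334 = 0.6743; r = 42.40°.
D = 2·64.1° − 6·42.40° + 2·180° = 128.20° − 254.41° + 360° = 233.79°.

233.8°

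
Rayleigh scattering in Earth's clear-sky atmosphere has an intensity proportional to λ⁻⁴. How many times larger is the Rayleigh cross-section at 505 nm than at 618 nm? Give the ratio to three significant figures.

Rayleigh scattering ∝ λ⁻⁴, so the ratio of coefficients is the inverse fourth power of the wavelength ratio.
σ(505)/σ(618) = (618/505)⁴ = (1.2238)⁴ = 2.243.

2.24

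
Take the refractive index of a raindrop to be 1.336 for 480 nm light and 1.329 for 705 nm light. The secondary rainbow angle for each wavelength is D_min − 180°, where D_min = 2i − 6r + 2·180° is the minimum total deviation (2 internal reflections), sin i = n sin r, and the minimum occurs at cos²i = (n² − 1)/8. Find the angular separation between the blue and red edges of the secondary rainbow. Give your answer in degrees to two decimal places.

1.84°

At 480 nm (n = 1.336): cos²i = 0.09811 → i = 71.746°, r = 45.303°, D_min = 231.674°, rainbow angle = 51.674°.
At 705 nm (n = 1.329): cos²i = 0.09578 → i = 71.972°, r = 45.685°, D_min = 229.837°, rainbow angle = 49.837°.
Angular width = |51.674° − 49.837°| = 1.837°.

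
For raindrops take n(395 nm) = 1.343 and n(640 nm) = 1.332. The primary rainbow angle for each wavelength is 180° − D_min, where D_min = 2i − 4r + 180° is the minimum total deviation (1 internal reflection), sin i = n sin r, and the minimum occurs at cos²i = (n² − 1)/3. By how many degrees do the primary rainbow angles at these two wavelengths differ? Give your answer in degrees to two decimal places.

At 395 nm (n = 1.343): cos²i = 0.26788 → i = 58.830°, r = 39.577°, D_min = 139.354°, rainbow angle = 40.646°.
At 640 nm (n = 1.332): cos²i = 0.25807 → i = 59.469°, r = 40.290°, D_min = 137.776°, rainbow angle = 42.224°.
Angular width = |40.646° − 42.224°| = 1.578°.

1.58°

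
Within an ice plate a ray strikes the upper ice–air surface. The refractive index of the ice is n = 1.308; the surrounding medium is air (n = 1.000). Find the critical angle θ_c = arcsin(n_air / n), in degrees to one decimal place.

49.9°

sin θ_c = n_air / n = 1.000 / 1.308 = 0.7645.
θ_c = arcsin(0.7645) = 49.86°.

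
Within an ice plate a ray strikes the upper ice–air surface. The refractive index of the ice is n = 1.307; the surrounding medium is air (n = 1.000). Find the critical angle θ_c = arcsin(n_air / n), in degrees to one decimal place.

sin θ_c = n_air / n = 1.000 / 1.307 = 0.7651.
θ_c = arcsin(0.7651) = 49.92°.

49.9°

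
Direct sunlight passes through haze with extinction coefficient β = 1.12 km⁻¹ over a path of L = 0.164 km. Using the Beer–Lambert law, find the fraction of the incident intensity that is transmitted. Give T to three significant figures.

τ = β·L = 1.12 × 0.164 = 0.1837.
T = exp(−0.1837) = 0.8322.

0.832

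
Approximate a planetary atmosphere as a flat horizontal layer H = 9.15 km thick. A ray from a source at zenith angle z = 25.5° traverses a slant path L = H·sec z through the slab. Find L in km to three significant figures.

10.1 km

sec z = 1/cos 25.5° = 1.1079.
L = 9.15 × 1.1079 = 10.138 km.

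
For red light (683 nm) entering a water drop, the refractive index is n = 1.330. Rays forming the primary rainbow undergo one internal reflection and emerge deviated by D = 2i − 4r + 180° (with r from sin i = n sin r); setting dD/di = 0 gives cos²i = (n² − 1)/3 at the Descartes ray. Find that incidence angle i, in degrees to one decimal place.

59.6°

cos²i = (1.330² − 1)/3 = (1.76890 − 1)/3 = 0.25630.
cos i = 0.50626, so i = 59.585°.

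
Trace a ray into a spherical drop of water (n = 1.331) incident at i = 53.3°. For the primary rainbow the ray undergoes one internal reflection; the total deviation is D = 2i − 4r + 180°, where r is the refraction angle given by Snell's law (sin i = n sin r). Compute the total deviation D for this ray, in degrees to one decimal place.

sin r = sin 53.3° / 1.331 = 0.8018/1.331 = 0.6024; r = 37.04°.
D = 2·53.3° − 4·37.04° + 180° = 106.60° − 148.16° + 180° = 138.44°.

138.4°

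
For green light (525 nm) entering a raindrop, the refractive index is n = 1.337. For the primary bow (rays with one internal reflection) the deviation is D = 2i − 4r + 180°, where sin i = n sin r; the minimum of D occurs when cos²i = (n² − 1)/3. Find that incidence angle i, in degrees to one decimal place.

59.2°

cos²i = (1.337² − 1)/3 = (1.78757 − 1)/3 = 0.26252.
cos i = 0.51237, so i = 59.178°.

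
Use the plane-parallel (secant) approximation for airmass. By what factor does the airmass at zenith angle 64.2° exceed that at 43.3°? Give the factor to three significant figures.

1.67

X(64.2°)/X(43.3°) = sec 64.2° / sec 43.3° = cos 43.3° / cos 64.2° = 0.7278/0.4352 = 1.6722.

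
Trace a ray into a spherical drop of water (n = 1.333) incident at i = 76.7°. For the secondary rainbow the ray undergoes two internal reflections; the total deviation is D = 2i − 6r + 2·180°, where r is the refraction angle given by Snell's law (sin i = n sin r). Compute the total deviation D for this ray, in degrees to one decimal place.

sin r = sin 76.7° / 1.333 = 0.9732/1.333 = 0.7301; r = 46.89°.
D = 2·76.7° − 6·46.89° + 2·180° = 153.40° − 281.35° + 360° = 232.05°.

232.0°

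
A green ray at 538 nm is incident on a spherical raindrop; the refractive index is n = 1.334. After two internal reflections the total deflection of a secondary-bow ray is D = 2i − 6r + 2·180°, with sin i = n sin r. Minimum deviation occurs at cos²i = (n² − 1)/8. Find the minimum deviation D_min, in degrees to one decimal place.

cos²i = (1.77956 − 1)/8 = 0.09744; i = arccos(0.31216) = 71.810°.
sin r = sin 71.810°/1.334 = 0.71217; r = 45.411°.
D_min = 2·71.810° − 6·45.411° + 360° = 231.153°.

231.2°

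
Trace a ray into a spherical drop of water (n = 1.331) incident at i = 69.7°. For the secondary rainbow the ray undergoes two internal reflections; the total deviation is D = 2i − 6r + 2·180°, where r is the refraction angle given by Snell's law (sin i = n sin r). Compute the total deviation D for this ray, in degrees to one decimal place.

sin r = sin 69.7° / 1.331 = 0.9379/1.331 = 0.7046; r = 44.80°.
D = 2·69.7° − 6·44.80° + 2·180° = 139.40° − 268.81° + 360° = 230.59°.

230.6°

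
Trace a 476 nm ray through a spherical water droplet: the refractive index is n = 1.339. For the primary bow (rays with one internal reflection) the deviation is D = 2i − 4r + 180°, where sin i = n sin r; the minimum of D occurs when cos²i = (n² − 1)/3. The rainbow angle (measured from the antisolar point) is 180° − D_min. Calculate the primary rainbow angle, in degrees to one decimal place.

cos²i = (1.79292 − 1)/3 = 0.26431; i = arccos(0.51411) = 59.062°.
sin r = sin 59.062°/1.339 = 0.64057; r = 39.834°.
D_min = 2·59.062° − 4·39.834° + 180° = 138.786°.
Rainbow angle = 180° − D_min = 41.214°.

41.2°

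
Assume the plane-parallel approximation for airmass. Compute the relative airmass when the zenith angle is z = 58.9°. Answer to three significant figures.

1.94

X = sec z = 1/cos 58.9° = 1/0.5165 = 1.9360.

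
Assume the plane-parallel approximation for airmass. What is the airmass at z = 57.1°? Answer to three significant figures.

X = sec z = 1/cos 57.1° = 1/0.5432 = 1.8410.

1.84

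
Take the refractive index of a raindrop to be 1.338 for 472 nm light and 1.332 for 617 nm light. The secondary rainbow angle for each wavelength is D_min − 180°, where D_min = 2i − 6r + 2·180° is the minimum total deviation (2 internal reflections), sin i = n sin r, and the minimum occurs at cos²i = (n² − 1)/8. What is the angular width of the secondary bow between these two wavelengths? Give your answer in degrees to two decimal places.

1.56°

At 472 nm (n = 1.338): cos²i = 0.09878 → i = 71.682°, r = 45.195°, D_min = 232.193°, rainbow angle = 52.193°.
At 617 nm (n = 1.332): cos²i = 0.09678 → i = 71.875°, r = 45.520°, D_min = 230.628°, rainbow angle = 50.628°.
Angular width = |52.193° − 50.628°| = 1.564°.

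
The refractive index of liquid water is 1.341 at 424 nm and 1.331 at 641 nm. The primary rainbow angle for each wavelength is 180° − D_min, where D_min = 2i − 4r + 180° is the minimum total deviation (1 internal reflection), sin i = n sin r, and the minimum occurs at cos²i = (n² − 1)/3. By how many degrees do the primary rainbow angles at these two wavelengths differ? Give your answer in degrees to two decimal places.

1.44°

At 424 nm (n = 1.341): cos²i = 0.26609 → i = 58.946°, r = 39.705°, D_min = 139.071°, rainbow angle = 40.929°.
At 641 nm (n = 1.331): cos²i = 0.25719 → i = 59.527°, r = 40.356°, D_min = 137.630°, rainbow angle = 42.370°.
Angular width = |40.929° − 42.370°| = 1.441°.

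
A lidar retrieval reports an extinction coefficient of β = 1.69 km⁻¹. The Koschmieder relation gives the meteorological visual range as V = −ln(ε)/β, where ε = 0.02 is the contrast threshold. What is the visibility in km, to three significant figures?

V = −ln(0.02) / 1.69 = 3.912 / 1.69 = 2.3148 km.

2.31 km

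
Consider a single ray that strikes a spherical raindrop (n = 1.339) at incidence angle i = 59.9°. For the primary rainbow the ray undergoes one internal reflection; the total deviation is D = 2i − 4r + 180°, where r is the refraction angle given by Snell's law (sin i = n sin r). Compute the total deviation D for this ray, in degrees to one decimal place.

sin r = sin 59.9° / 1.339 = 0.8652/1.339 = 0.6461; r = 40.25°.
D = 2·59.9° − 4·40.25° + 180° = 119.80° − 161.00° + 180° = 138.80°.

138.8°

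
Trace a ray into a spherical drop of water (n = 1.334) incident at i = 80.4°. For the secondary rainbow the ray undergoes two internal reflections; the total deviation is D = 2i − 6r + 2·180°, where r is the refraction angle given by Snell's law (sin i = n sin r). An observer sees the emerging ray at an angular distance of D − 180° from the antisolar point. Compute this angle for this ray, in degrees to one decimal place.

sin r = sin 80.4° / 1.334 = 0.9860/1.334 = 0.7391; r = 47.66°.
D = 2·80.4° − 6·47.66° + 2·180° = 160.80° − 285.94° + 360° = 234.86°.
Angle from antisolar point = D − 180° = 54.86°.

54.9°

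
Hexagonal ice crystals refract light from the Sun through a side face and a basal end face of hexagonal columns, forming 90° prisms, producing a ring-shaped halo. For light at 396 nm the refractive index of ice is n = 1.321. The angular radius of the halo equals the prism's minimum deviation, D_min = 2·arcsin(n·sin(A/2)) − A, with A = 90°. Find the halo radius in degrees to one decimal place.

n·sin(A/2) = 1.321 × sin 45° = 1.321 × 0.7071 = 0.9341.
D_min = 2·arcsin(0.9341) − 90° = 2 × 69.081° − 90° = 48.163°.

48.2°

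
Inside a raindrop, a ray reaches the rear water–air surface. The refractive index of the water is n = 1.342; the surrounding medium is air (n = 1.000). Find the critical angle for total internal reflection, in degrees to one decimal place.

48.2°

sin θ_c = n_air / n = 1.000 / 1.342 = 0.7452.
θ_c = arcsin(0.7452) = 48.17°.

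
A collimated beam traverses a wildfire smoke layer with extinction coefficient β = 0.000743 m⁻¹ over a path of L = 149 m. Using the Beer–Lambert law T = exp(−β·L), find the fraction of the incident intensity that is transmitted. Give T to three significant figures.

τ = β·L = 0.000743 × 149 = 0.1107.
T = exp(−0.1107) = 0.8952.

0.895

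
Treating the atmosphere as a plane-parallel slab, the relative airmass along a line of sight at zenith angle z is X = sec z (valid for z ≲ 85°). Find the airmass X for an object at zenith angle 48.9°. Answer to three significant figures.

1.52

X = sec z = 1/cos 48.9° = 1/0.6574 = 1.5212.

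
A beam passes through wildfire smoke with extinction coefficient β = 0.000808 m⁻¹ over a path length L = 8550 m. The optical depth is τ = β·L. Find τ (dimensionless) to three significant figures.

6.91

τ = β·L = 0.000808 × 8550 = 6.9084.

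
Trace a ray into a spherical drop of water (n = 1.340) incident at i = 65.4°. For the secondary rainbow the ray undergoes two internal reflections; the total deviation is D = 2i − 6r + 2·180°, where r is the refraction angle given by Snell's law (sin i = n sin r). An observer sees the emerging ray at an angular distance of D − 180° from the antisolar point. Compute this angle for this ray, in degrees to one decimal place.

54.4°

sin r = sin 65.4° / 1.340 = 0.9092/1.340 = 0.6785; r = 42.73°.
D = 2·65.4° − 6·42.73° + 2·180° = 130.80° − 256.38° + 360° = 234.42°.
Angle from antisolar point = D − 180° = 54.42°.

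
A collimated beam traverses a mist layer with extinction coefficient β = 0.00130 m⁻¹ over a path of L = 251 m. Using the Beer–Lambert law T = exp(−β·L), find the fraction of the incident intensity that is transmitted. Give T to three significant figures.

τ = β·L = 0.00130 × 251 = 0.3263.
T = exp(−0.3263) = 0.7216.

0.722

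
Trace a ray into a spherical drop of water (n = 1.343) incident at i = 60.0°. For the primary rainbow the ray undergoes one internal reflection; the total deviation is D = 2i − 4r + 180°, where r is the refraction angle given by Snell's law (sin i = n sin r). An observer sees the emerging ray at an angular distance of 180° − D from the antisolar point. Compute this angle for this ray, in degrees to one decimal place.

40.6°

sin r = sin 60.0° / 1.343 = 0.8660/1.343 = 0.6448; r = 40.15°.
D = 2·60.0° − 4·40.15° + 180° = 120.00° − 160.62° + 180° = 139.38°.
Angle from antisolar point = 180° − D = 40.62°.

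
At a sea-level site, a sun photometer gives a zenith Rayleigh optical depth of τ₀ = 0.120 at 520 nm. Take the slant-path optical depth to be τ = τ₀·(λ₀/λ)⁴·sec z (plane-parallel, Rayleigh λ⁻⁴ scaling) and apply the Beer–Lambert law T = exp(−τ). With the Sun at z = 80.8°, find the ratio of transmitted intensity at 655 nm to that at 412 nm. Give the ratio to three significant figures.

Airmass: sec 80.8° = 6.2546.
τ(655 nm) = 0.120 × (520/655)⁴ × 6.2546 = 0.120 × 0.3972 × 6.2546 = 0.2981.
τ(412 nm) = 0.120 × (520/412)⁴ × 6.2546 = 0.120 × 2.5376 × 6.2546 = 1.9046.
T(655)/T(412) = exp(τ_B − τ_A) = exp(1.6065) = 4.9852.

4.99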